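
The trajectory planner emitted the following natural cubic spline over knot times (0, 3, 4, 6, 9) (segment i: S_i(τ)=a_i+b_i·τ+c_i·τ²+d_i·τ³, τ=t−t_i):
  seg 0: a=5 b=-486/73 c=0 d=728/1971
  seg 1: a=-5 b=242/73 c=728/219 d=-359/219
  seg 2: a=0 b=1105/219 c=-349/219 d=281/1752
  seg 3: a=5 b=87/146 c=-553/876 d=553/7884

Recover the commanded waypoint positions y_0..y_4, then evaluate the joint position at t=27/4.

y_0=5 y_1=-5 y_2=0 y_3=5 y_4=3
S(27/4) = 95709/18688

y_0 = S_0(0) = a_0 = 5
y_1 = S_1(0) = a_1 = -5
y_2 = S_2(0) = a_2 = 0
y_3 = S_3(0) = a_3 = 5
y_4 = S_3(3) = 3
t_q=27/4 is in segment 3 (τ=3/4); S_3(τ)=95709/18688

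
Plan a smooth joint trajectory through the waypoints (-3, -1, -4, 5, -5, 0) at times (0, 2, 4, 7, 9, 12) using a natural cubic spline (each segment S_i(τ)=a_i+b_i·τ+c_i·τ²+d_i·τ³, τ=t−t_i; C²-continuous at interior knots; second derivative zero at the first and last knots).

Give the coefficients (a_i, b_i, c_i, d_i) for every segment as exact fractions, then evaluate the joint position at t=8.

Δ: Δ0=1, Δ1=-3/2, Δ2=3, Δ3=-5, Δ4=5/3
row 1: diag=8, rhs=-15; c'=1/4, d'=-15/8
row 2: denom=10−2·1/4=19/2; d'=(27−2·-15/8)/(19/2)=123/38
row 3: denom=10−3·6/19=172/19; d'=(-48−3·123/38)/(172/19)=-51/8
row 4: denom=10−2·19/86=411/43; d'=(40−2·-51/8)/(411/43)=9073/1644
back: M4=9073/1644
back: M3=-51/8−19/86·9073/1644=-12485/1644
back: M2=123/38−6/19·-12485/1644=772/137
back: M1=-15/8−1/4·772/137=-3599/1096
M: M0=0, M1=-3599/1096, M2=772/137, M3=-12485/1644, M4=9073/1644, M5=0
seg 0: a=-3, c=M0/2=0, d=(M1−M0)/(6·2)=-3599/13152, b=Δ0−h0·(2M0+M1)/6=6887/3288
seg 1: a=-1, c=M1/2=-3599/2192, d=(M2−M1)/(6·2)=9775/13152, b=Δ1−h1·(2M1+M2)/6=-1955/1644
seg 2: a=-4, c=M2/2=386/137, d=(M3−M2)/(6·3)=-21749/29592, b=Δ2−h2·(2M2+M3)/6=3821/3288
seg 3: a=5, c=M3/2=-12485/3288, d=(M4−M3)/(6·2)=3593/3288, b=Δ3−h3·(2M3+M4)/6=-2921/1644
seg 4: a=-5, c=M4/2=9073/3288, d=(M5−M4)/(6·3)=-9073/29592, b=Δ4−h4·(2M4+M5)/6=-2111/548
t_q=8 → seg 3, τ=1; S=5+-2921/1644·τ+-12485/3288·τ²+3593/3288·τ³=853/1644

  seg 0: a=-3 b=6887/3288 c=0 d=-3599/13152
  seg 1: a=-1 b=-1955/1644 c=-3599/2192 d=9775/13152
  seg 2: a=-4 b=3821/3288 c=386/137 d=-21749/29592
  seg 3: a=5 b=-2921/1644 c=-12485/3288 d=3593/3288
  seg 4: a=-5 b=-2111/548 c=9073/3288 d=-9073/29592
S(8) = 853/1644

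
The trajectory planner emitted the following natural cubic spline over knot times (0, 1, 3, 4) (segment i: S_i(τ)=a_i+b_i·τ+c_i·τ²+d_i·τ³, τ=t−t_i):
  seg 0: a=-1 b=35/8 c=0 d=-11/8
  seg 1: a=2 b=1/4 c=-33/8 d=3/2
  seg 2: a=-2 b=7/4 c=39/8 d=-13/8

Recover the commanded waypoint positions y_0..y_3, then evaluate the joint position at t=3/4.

y_0=-1 y_1=2 y_2=-2 y_3=3
S(3/4) = 871/512

y_0 = S_0(0) = a_0 = -1
y_1 = S_1(0) = a_1 = 2
y_2 = S_2(0) = a_2 = -2
y_3 = S_2(1) = 3
t_q=3/4 is in segment 0 (τ=3/4); S_0(τ)=871/512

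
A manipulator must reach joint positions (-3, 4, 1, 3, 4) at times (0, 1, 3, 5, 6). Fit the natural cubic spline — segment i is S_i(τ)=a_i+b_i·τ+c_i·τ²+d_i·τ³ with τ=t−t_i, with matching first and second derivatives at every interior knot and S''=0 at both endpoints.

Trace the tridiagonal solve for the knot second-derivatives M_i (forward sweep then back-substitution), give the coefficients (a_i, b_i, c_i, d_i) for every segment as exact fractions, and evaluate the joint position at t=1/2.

  seg 0: a=-3 b=521/60 c=0 d=-101/60
  seg 1: a=4 b=109/30 c=-101/20 d=149/120
  seg 2: a=1 b=-5/3 c=12/5 d=-8/15
  seg 3: a=3 b=23/15 c=-4/5 d=4/15
S(1/2) = 181/160

Δ: Δ0=7, Δ1=-3/2, Δ2=1, Δ3=1
row 1: diag=6, rhs=-51; c'=1/3, d'=-17/2
row 2: denom=8−2·1/3=22/3; d'=(15−2·-17/2)/(22/3)=48/11
row 3: denom=6−2·3/11=60/11; d'=(0−2·48/11)/(60/11)=-8/5
back: M3=-8/5
back: M2=48/11−3/11·-8/5=24/5
back: M1=-17/2−1/3·24/5=-101/10
M: M0=0, M1=-101/10, M2=24/5, M3=-8/5, M4=0
seg 0: a=-3, c=M0/2=0, d=(M1−M0)/(6·1)=-101/60, b=Δ0−h0·(2M0+M1)/6=521/60
seg 1: a=4, c=M1/2=-101/20, d=(M2−M1)/(6·2)=149/120, b=Δ1−h1·(2M1+M2)/6=109/30
seg 2: a=1, c=M2/2=12/5, d=(M3−M2)/(6·2)=-8/15, b=Δ2−h2·(2M2+M3)/6=-5/3
seg 3: a=3, c=M3/2=-4/5, d=(M4−M3)/(6·1)=4/15, b=Δ3−h3·(2M3+M4)/6=23/15
t_q=1/2 → seg 0, τ=1/2; S=-3+521/60·τ+0·τ²+-101/60·τ³=181/160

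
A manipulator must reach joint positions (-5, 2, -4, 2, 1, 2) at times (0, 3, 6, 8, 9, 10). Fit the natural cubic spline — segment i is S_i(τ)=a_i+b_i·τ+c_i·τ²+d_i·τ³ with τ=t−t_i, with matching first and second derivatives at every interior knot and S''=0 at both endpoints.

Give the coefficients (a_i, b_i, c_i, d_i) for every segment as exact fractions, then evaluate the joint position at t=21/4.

Δ: Δ0=7/3, Δ1=-2, Δ2=3, Δ3=-1, Δ4=1
row 1: diag=12, rhs=-26; c'=1/4, d'=-13/6
row 2: denom=10−3·1/4=37/4; d'=(30−3·-13/6)/(37/4)=146/37
row 3: denom=6−2·8/37=206/37; d'=(-24−2·146/37)/(206/37)=-590/103
row 4: denom=4−1·37/206=787/206; d'=(12−1·-590/103)/(787/206)=3652/787
back: M4=3652/787
back: M3=-590/103−37/206·3652/787=-5164/787
back: M2=146/37−8/37·-5164/787=4222/787
back: M1=-13/6−1/4·4222/787=-8282/2361
M: M0=0, M1=-8282/2361, M2=4222/787, M3=-5164/787, M4=3652/787, M5=0
seg 0: a=-5, c=M0/2=0, d=(M1−M0)/(6·3)=-4141/21249, b=Δ0−h0·(2M0+M1)/6=9650/2361
seg 1: a=2, c=M1/2=-4141/2361, d=(M2−M1)/(6·3)=10474/21249, b=Δ1−h1·(2M1+M2)/6=-2773/2361
seg 2: a=-4, c=M2/2=2111/787, d=(M3−M2)/(6·2)=-4693/4722, b=Δ2−h2·(2M2+M3)/6=3803/2361
seg 3: a=2, c=M3/2=-2582/787, d=(M4−M3)/(6·1)=4408/2361, b=Δ3−h3·(2M3+M4)/6=977/2361
seg 4: a=1, c=M4/2=1826/787, d=(M5−M4)/(6·1)=-1826/2361, b=Δ4−h4·(2M4+M5)/6=-1291/2361
t_q=21/4 → seg 1, τ=9/4; S=2+-2773/2361·τ+-4141/2361·τ²+10474/21249·τ³=-98399/25184

  seg 0: a=-5 b=9650/2361 c=0 d=-4141/21249
  seg 1: a=2 b=-2773/2361 c=-4141/2361 d=10474/21249
  seg 2: a=-4 b=3803/2361 c=2111/787 d=-4693/4722
  seg 3: a=2 b=977/2361 c=-2582/787 d=4408/2361
  seg 4: a=1 b=-1291/2361 c=1826/787 d=-1826/2361
S(21/4) = -98399/25184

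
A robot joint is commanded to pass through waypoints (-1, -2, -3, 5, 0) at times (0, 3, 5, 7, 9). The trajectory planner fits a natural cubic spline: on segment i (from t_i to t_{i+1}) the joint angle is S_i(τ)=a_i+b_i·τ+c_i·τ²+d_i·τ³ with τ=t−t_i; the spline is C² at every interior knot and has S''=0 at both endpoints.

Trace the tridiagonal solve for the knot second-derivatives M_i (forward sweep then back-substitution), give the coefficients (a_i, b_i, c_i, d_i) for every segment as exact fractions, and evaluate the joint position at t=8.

Δ: Δ0=-1/3, Δ1=-1/2, Δ2=4, Δ3=-5/2
row 1: diag=10, rhs=-1; c'=1/5, d'=-1/10
row 2: denom=8−2·1/5=38/5; d'=(27−2·-1/10)/(38/5)=68/19
row 3: denom=8−2·5/19=142/19; d'=(-39−2·68/19)/(142/19)=-877/142
back: M3=-877/142
back: M2=68/19−5/19·-877/142=739/142
back: M1=-1/10−1/5·739/142=-81/71
M: M0=0, M1=-81/71, M2=739/142, M3=-877/142, M4=0
seg 0: a=-1, c=M0/2=0, d=(M1−M0)/(6·3)=-9/142, b=Δ0−h0·(2M0+M1)/6=101/426
seg 1: a=-2, c=M1/2=-81/142, d=(M2−M1)/(6·2)=901/1704, b=Δ1−h1·(2M1+M2)/6=-314/213
seg 2: a=-3, c=M2/2=739/284, d=(M3−M2)/(6·2)=-202/213, b=Δ2−h2·(2M2+M3)/6=1103/426
seg 3: a=5, c=M3/2=-877/284, d=(M4−M3)/(6·2)=877/1704, b=Δ3−h3·(2M3+M4)/6=689/426
t_q=8 → seg 3, τ=1; S=5+689/426·τ+-877/284·τ²+877/1704·τ³=2297/568

  seg 0: a=-1 b=101/426 c=0 d=-9/142
  seg 1: a=-2 b=-314/213 c=-81/142 d=901/1704
  seg 2: a=-3 b=1103/426 c=739/284 d=-202/213
  seg 3: a=5 b=689/426 c=-877/284 d=877/1704
S(8) = 2297/568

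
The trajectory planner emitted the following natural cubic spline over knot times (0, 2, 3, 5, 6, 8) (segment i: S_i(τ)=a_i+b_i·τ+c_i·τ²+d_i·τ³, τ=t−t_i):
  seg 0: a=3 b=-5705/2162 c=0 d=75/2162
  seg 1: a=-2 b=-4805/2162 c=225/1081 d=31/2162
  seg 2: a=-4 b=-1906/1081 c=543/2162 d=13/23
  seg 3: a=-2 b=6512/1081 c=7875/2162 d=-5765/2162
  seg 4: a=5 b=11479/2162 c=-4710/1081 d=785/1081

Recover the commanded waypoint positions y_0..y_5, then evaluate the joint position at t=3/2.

y_0=3 y_1=-2 y_2=-4 y_3=-2 y_4=5 y_5=4
S(3/2) = -14547/17296

y_0 = S_0(0) = a_0 = 3
y_1 = S_1(0) = a_1 = -2
y_2 = S_2(0) = a_2 = -4
y_3 = S_3(0) = a_3 = -2
y_4 = S_4(0) = a_4 = 5
y_5 = S_4(2) = 4
t_q=3/2 is in segment 0 (τ=3/2); S_0(τ)=-14547/17296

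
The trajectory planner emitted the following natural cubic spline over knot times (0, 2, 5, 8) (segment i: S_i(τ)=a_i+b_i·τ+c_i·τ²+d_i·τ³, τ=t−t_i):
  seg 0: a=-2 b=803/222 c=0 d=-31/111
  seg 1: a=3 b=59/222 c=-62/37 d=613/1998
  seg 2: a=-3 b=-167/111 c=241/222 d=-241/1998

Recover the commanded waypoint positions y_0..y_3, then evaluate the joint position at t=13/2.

y_0 = S_0(0) = a_0 = -2
y_1 = S_1(0) = a_1 = 3
y_2 = S_2(0) = a_2 = -3
y_3 = S_2(3) = -1
t_q=13/2 is in segment 2 (τ=3/2); S_2(τ)=-1907/592

y_0=-2 y_1=3 y_2=-3 y_3=-1
S(13/2) = -1907/592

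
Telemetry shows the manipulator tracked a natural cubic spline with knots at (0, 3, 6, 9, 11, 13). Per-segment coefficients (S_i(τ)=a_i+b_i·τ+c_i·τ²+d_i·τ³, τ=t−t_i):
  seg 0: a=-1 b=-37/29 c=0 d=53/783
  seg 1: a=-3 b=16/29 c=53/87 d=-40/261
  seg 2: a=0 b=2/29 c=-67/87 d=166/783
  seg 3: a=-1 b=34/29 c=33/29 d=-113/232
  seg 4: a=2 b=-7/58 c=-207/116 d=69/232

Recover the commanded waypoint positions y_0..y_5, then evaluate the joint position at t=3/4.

y_0=-1 y_1=-3 y_2=0 y_3=-1 y_4=2 y_5=-3
S(3/4) = -3579/1856

y_0 = S_0(0) = a_0 = -1
y_1 = S_1(0) = a_1 = -3
y_2 = S_2(0) = a_2 = 0
y_3 = S_3(0) = a_3 = -1
y_4 = S_4(0) = a_4 = 2
y_5 = S_4(2) = -3
t_q=3/4 is in segment 0 (τ=3/4); S_0(τ)=-3579/1856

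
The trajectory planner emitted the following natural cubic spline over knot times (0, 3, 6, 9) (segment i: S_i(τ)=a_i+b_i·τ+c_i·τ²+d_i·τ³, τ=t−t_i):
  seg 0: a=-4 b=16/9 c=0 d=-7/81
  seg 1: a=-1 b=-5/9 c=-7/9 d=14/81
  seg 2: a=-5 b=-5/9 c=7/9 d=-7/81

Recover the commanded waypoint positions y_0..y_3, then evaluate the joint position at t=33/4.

y_0 = S_0(0) = a_0 = -4
y_1 = S_1(0) = a_1 = -1
y_2 = S_2(0) = a_2 = -5
y_3 = S_2(3) = -2
t_q=33/4 is in segment 2 (τ=9/4); S_2(τ)=-211/64

y_0=-4 y_1=-1 y_2=-5 y_3=-2
S(33/4) = -211/64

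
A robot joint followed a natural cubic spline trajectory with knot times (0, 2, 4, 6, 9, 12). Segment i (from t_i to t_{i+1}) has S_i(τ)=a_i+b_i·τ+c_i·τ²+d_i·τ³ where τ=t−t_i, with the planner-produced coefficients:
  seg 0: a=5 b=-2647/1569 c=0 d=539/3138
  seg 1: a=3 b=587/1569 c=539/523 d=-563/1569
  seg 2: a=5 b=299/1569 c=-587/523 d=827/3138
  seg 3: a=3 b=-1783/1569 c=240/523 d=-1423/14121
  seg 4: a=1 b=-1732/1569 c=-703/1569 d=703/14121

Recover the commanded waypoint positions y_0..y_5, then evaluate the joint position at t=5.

y_0=5 y_1=3 y_2=5 y_3=3 y_4=1 y_5=-5
S(5) = 4531/1046

y_0 = S_0(0) = a_0 = 5
y_1 = S_1(0) = a_1 = 3
y_2 = S_2(0) = a_2 = 5
y_3 = S_3(0) = a_3 = 3
y_4 = S_4(0) = a_4 = 1
y_5 = S_4(3) = -5
t_q=5 is in segment 2 (τ=1); S_2(τ)=4531/1046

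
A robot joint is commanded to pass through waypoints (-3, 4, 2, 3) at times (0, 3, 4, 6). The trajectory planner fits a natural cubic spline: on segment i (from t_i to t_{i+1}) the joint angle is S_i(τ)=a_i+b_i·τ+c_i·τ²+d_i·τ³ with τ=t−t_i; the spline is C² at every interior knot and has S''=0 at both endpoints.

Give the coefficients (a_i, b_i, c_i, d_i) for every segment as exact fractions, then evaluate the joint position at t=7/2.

Δ: Δ0=7/3, Δ1=-2, Δ2=1/2
row 1: diag=8, rhs=-26; c'=1/8, d'=-13/4
row 2: denom=6−1·1/8=47/8; d'=(15−1·-13/4)/(47/8)=146/47
back: M2=146/47
back: M1=-13/4−1/8·146/47=-171/47
M: M0=0, M1=-171/47, M2=146/47, M3=0
seg 0: a=-3, c=M0/2=0, d=(M1−M0)/(6·3)=-19/94, b=Δ0−h0·(2M0+M1)/6=1171/282
seg 1: a=4, c=M1/2=-171/94, d=(M2−M1)/(6·1)=317/282, b=Δ1−h1·(2M1+M2)/6=-184/141
seg 2: a=2, c=M2/2=73/47, d=(M3−M2)/(6·2)=-73/282, b=Δ2−h2·(2M2+M3)/6=-443/282
t_q=7/2 → seg 1, τ=1/2; S=4+-184/141·τ+-171/94·τ²+317/282·τ³=2281/752

  seg 0: a=-3 b=1171/282 c=0 d=-19/94
  seg 1: a=4 b=-184/141 c=-171/94 d=317/282
  seg 2: a=2 b=-443/282 c=73/47 d=-73/282
S(7/2) = 2281/752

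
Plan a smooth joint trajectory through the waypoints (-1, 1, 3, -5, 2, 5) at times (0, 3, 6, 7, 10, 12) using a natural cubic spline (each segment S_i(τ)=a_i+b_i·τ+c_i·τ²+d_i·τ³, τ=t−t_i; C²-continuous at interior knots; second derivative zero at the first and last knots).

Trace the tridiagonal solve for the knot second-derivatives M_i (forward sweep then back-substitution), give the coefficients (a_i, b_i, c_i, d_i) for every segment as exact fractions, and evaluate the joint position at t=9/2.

Δ: Δ0=2/3, Δ1=2/3, Δ2=-8, Δ3=7/3, Δ4=3/2
row 1: diag=12, rhs=0; c'=1/4, d'=0
row 2: denom=8−3·1/4=29/4; d'=(-52−3·0)/(29/4)=-208/29
row 3: denom=8−1·4/29=228/29; d'=(62−1·-208/29)/(228/29)=1003/114
row 4: denom=10−3·29/76=673/76; d'=(-5−3·1003/114)/(673/76)=-2386/673
back: M4=-2386/673
back: M3=1003/114−29/76·-2386/673=20495/2019
back: M2=-208/29−4/29·20495/2019=-17308/2019
back: M1=0−1/4·-17308/2019=4327/2019
M: M0=0, M1=4327/2019, M2=-17308/2019, M3=20495/2019, M4=-2386/673, M5=0
seg 0: a=-1, c=M0/2=0, d=(M1−M0)/(6·3)=4327/36342, b=Δ0−h0·(2M0+M1)/6=-545/1346
seg 1: a=1, c=M1/2=4327/4038, d=(M2−M1)/(6·3)=-21635/36342, b=Δ1−h1·(2M1+M2)/6=1891/673
seg 2: a=3, c=M2/2=-8654/2019, d=(M3−M2)/(6·1)=12601/4038, b=Δ2−h2·(2M2+M3)/6=-9199/1346
seg 3: a=-5, c=M3/2=20495/4038, d=(M4−M3)/(6·3)=-27653/36342, b=Δ3−h3·(2M3+M4)/6=-12205/2019
seg 4: a=2, c=M4/2=-1193/673, d=(M5−M4)/(6·2)=1193/4038, b=Δ4−h4·(2M4+M5)/6=15601/4038
t_q=9/2 → seg 1, τ=3/2; S=1+1891/673·τ+4327/4038·τ²+-21635/36342·τ³=60479/10768

  seg 0: a=-1 b=-545/1346 c=0 d=4327/36342
  seg 1: a=1 b=1891/673 c=4327/4038 d=-21635/36342
  seg 2: a=3 b=-9199/1346 c=-8654/2019 d=12601/4038
  seg 3: a=-5 b=-12205/2019 c=20495/4038 d=-27653/36342
  seg 4: a=2 b=15601/4038 c=-1193/673 d=1193/4038
S(9/2) = 60479/10768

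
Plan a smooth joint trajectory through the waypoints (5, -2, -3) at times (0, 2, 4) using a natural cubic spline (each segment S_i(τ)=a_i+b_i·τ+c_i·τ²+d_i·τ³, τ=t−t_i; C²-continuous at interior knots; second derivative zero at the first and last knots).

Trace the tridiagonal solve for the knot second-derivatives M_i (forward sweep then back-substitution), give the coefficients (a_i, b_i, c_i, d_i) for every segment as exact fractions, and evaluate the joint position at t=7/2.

  seg 0: a=5 b=-17/4 c=0 d=3/16
  seg 1: a=-2 b=-2 c=9/8 d=-3/16
S(7/2) = -397/128

Δ: Δ0=-7/2, Δ1=-1/2
row 1: diag=8, rhs=18; c'=1/4, d'=9/4
back: M1=9/4
M: M0=0, M1=9/4, M2=0
seg 0: a=5, c=M0/2=0, d=(M1−M0)/(6·2)=3/16, b=Δ0−h0·(2M0+M1)/6=-17/4
seg 1: a=-2, c=M1/2=9/8, d=(M2−M1)/(6·2)=-3/16, b=Δ1−h1·(2M1+M2)/6=-2
t_q=7/2 → seg 1, τ=3/2; S=-2+-2·τ+9/8·τ²+-3/16·τ³=-397/128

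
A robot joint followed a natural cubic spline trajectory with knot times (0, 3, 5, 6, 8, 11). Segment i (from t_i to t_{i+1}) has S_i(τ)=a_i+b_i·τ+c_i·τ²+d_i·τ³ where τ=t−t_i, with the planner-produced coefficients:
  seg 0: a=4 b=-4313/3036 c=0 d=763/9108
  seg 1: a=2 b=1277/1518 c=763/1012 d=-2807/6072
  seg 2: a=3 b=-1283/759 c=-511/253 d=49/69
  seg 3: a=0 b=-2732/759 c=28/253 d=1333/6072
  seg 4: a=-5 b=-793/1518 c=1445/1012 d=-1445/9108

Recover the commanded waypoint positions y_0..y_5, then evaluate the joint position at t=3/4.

y_0 = S_0(0) = a_0 = 4
y_1 = S_1(0) = a_1 = 2
y_2 = S_2(0) = a_2 = 3
y_3 = S_3(0) = a_3 = 0
y_4 = S_4(0) = a_4 = -5
y_5 = S_4(3) = 2
t_q=3/4 is in segment 0 (τ=3/4); S_0(τ)=192353/64768

y_0=4 y_1=2 y_2=3 y_3=0 y_4=-5 y_5=2
S(3/4) = 192353/64768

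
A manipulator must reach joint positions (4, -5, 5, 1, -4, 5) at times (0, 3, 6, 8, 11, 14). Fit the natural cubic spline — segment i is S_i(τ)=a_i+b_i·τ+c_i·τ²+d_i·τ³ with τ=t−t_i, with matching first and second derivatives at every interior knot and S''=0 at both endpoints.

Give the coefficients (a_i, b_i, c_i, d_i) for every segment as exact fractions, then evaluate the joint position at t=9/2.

  seg 0: a=4 b=-2243/435 c=0 d=938/3915
  seg 1: a=-5 b=571/435 c=938/435 d=-43/87
  seg 2: a=5 b=394/435 c=-997/435 d=73/174
  seg 3: a=1 b=-468/145 c=98/435 d=77/783
  seg 4: a=-4 b=113/145 c=161/145 d=-161/1305
S(9/2) = 177/1160

Δ: Δ0=-3, Δ1=10/3, Δ2=-2, Δ3=-5/3, Δ4=3
row 1: diag=12, rhs=38; c'=1/4, d'=19/6
row 2: denom=10−3·1/4=37/4; d'=(-32−3·19/6)/(37/4)=-166/37
row 3: denom=10−2·8/37=354/37; d'=(2−2·-166/37)/(354/37)=203/177
row 4: denom=12−3·37/118=1305/118; d'=(28−3·203/177)/(1305/118)=322/145
back: M4=322/145
back: M3=203/177−37/118·322/145=196/435
back: M2=-166/37−8/37·196/435=-1994/435
back: M1=19/6−1/4·-1994/435=1876/435
M: M0=0, M1=1876/435, M2=-1994/435, M3=196/435, M4=322/145, M5=0
seg 0: a=4, c=M0/2=0, d=(M1−M0)/(6·3)=938/3915, b=Δ0−h0·(2M0+M1)/6=-2243/435
seg 1: a=-5, c=M1/2=938/435, d=(M2−M1)/(6·3)=-43/87, b=Δ1−h1·(2M1+M2)/6=571/435
seg 2: a=5, c=M2/2=-997/435, d=(M3−M2)/(6·2)=73/174, b=Δ2−h2·(2M2+M3)/6=394/435
seg 3: a=1, c=M3/2=98/435, d=(M4−M3)/(6·3)=77/783, b=Δ3−h3·(2M3+M4)/6=-468/145
seg 4: a=-4, c=M4/2=161/145, d=(M5−M4)/(6·3)=-161/1305, b=Δ4−h4·(2M4+M5)/6=113/145
t_q=9/2 → seg 1, τ=3/2; S=-5+571/435·τ+938/435·τ²+-43/87·τ³=177/1160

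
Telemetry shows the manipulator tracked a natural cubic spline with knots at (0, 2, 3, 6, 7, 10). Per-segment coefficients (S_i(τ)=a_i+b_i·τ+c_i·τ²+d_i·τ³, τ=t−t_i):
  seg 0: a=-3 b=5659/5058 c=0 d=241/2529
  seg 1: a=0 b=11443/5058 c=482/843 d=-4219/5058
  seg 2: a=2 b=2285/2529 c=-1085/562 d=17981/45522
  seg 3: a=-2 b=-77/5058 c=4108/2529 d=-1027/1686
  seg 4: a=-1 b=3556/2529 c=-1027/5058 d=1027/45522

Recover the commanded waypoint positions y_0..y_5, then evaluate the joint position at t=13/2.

y_0 = S_0(0) = a_0 = -3
y_1 = S_1(0) = a_1 = 0
y_2 = S_2(0) = a_2 = 2
y_3 = S_3(0) = a_3 = -2
y_4 = S_4(0) = a_4 = -1
y_5 = S_4(3) = 2
t_q=13/2 is in segment 3 (τ=1/2); S_3(τ)=-67885/40464

y_0=-3 y_1=0 y_2=2 y_3=-2 y_4=-1 y_5=2
S(13/2) = -67885/40464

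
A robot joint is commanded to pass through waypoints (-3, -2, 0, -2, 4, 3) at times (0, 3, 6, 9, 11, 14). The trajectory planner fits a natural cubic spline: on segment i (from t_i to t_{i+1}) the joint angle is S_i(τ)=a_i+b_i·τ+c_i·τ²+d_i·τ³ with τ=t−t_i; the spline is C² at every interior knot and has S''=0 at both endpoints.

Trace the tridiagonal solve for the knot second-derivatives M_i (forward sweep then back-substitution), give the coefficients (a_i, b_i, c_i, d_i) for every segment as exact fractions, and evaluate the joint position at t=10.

Δ: Δ0=1/3, Δ1=2/3, Δ2=-2/3, Δ3=3, Δ4=-1/3
row 1: diag=12, rhs=2; c'=1/4, d'=1/6
row 2: denom=12−3·1/4=45/4; d'=(-8−3·1/6)/(45/4)=-34/45
row 3: denom=10−3·4/15=46/5; d'=(22−3·-34/45)/(46/5)=182/69
row 4: denom=10−2·5/23=220/23; d'=(-20−2·182/69)/(220/23)=-436/165
back: M4=-436/165
back: M3=182/69−5/23·-436/165=106/33
back: M2=-34/45−4/15·106/33=-266/165
back: M1=1/6−1/4·-266/165=94/165
M: M0=0, M1=94/165, M2=-266/165, M3=106/33, M4=-436/165, M5=0
seg 0: a=-3, c=M0/2=0, d=(M1−M0)/(6·3)=47/1485, b=Δ0−h0·(2M0+M1)/6=8/165
seg 1: a=-2, c=M1/2=47/165, d=(M2−M1)/(6·3)=-4/33, b=Δ1−h1·(2M1+M2)/6=149/165
seg 2: a=0, c=M2/2=-133/165, d=(M3−M2)/(6·3)=398/1485, b=Δ2−h2·(2M2+M3)/6=-109/165
seg 3: a=-2, c=M3/2=53/33, d=(M4−M3)/(6·2)=-161/330, b=Δ3−h3·(2M3+M4)/6=287/165
seg 4: a=4, c=M4/2=-218/165, d=(M5−M4)/(6·3)=218/1485, b=Δ4−h4·(2M4+M5)/6=127/55
t_q=10 → seg 3, τ=1; S=-2+287/165·τ+53/33·τ²+-161/330·τ³=283/330

  seg 0: a=-3 b=8/165 c=0 d=47/1485
  seg 1: a=-2 b=149/165 c=47/165 d=-4/33
  seg 2: a=0 b=-109/165 c=-133/165 d=398/1485
  seg 3: a=-2 b=287/165 c=53/33 d=-161/330
  seg 4: a=4 b=127/55 c=-218/165 d=218/1485
S(10) = 283/330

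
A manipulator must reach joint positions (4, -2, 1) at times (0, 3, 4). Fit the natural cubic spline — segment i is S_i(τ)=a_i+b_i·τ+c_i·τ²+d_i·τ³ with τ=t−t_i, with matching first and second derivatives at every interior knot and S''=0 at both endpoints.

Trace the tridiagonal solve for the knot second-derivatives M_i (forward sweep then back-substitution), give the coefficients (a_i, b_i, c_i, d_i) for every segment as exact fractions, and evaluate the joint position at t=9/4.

Δ: Δ0=-2, Δ1=3
row 1: diag=8, rhs=30; c'=1/8, d'=15/4
back: M1=15/4
M: M0=0, M1=15/4, M2=0
seg 0: a=4, c=M0/2=0, d=(M1−M0)/(6·3)=5/24, b=Δ0−h0·(2M0+M1)/6=-31/8
seg 1: a=-2, c=M1/2=15/8, d=(M2−M1)/(6·1)=-5/8, b=Δ1−h1·(2M1+M2)/6=7/4
t_q=9/4 → seg 0, τ=9/4; S=4+-31/8·τ+0·τ²+5/24·τ³=-1201/512

  seg 0: a=4 b=-31/8 c=0 d=5/24
  seg 1: a=-2 b=7/4 c=15/8 d=-5/8
S(9/4) = -1201/512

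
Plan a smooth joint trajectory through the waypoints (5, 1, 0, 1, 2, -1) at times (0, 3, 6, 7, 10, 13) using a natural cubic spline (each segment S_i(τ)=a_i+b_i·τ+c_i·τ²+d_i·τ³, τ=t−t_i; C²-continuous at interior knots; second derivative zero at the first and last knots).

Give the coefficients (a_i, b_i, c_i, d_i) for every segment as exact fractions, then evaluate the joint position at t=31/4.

  seg 0: a=5 b=-1208/825 c=0 d=4/275
  seg 1: a=1 b=-884/825 c=36/275 d=19/495
  seg 2: a=0 b=619/825 c=131/275 d=-17/75
  seg 3: a=1 b=844/825 c=-56/275 d=-13/1485
  seg 4: a=2 b=-359/825 c=-233/825 d=233/7425
S(31/4) = 29023/17600

Δ: Δ0=-4/3, Δ1=-1/3, Δ2=1, Δ3=1/3, Δ4=-1
row 1: diag=12, rhs=6; c'=1/4, d'=1/2
row 2: denom=8−3·1/4=29/4; d'=(8−3·1/2)/(29/4)=26/29
row 3: denom=8−1·4/29=228/29; d'=(-4−1·26/29)/(228/29)=-71/114
row 4: denom=12−3·29/76=825/76; d'=(-8−3·-71/114)/(825/76)=-466/825
back: M4=-466/825
back: M3=-71/114−29/76·-466/825=-112/275
back: M2=26/29−4/29·-112/275=262/275
back: M1=1/2−1/4·262/275=72/275
M: M0=0, M1=72/275, M2=262/275, M3=-112/275, M4=-466/825, M5=0
seg 0: a=5, c=M0/2=0, d=(M1−M0)/(6·3)=4/275, b=Δ0−h0·(2M0+M1)/6=-1208/825
seg 1: a=1, c=M1/2=36/275, d=(M2−M1)/(6·3)=19/495, b=Δ1−h1·(2M1+M2)/6=-884/825
seg 2: a=0, c=M2/2=131/275, d=(M3−M2)/(6·1)=-17/75, b=Δ2−h2·(2M2+M3)/6=619/825
seg 3: a=1, c=M3/2=-56/275, d=(M4−M3)/(6·3)=-13/1485, b=Δ3−h3·(2M3+M4)/6=844/825
seg 4: a=2, c=M4/2=-233/825, d=(M5−M4)/(6·3)=233/7425, b=Δ4−h4·(2M4+M5)/6=-359/825
t_q=31/4 → seg 3, τ=3/4; S=1+844/825·τ+-56/275·τ²+-13/1485·τ³=29023/17600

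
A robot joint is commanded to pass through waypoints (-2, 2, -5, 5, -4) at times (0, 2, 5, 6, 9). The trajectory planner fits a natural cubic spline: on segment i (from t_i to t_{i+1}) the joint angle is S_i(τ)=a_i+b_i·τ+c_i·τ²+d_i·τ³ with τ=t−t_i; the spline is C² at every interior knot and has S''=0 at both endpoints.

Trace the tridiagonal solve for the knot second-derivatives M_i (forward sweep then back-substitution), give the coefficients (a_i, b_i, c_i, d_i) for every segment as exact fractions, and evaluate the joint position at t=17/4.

Δ: Δ0=2, Δ1=-7/3, Δ2=10, Δ3=-3
row 1: diag=10, rhs=-26; c'=3/10, d'=-13/5
row 2: denom=8−3·3/10=71/10; d'=(74−3·-13/5)/(71/10)=818/71
row 3: denom=8−1·10/71=558/71; d'=(-78−1·818/71)/(558/71)=-3178/279
back: M3=-3178/279
back: M2=818/71−10/71·-3178/279=3662/279
back: M1=-13/5−3/10·3662/279=-608/93
M: M0=0, M1=-608/93, M2=3662/279, M3=-3178/279, M4=0
seg 0: a=-2, c=M0/2=0, d=(M1−M0)/(6·2)=-152/279, b=Δ0−h0·(2M0+M1)/6=1166/279
seg 1: a=2, c=M1/2=-304/93, d=(M2−M1)/(6·3)=2743/2511, b=Δ1−h1·(2M1+M2)/6=-658/279
seg 2: a=-5, c=M2/2=1831/279, d=(M3−M2)/(6·1)=-380/93, b=Δ2−h2·(2M2+M3)/6=2099/279
seg 3: a=5, c=M3/2=-1589/279, d=(M4−M3)/(6·3)=1589/2511, b=Δ3−h3·(2M3+M4)/6=2341/279
t_q=17/4 → seg 1, τ=9/4; S=2+-658/279·τ+-304/93·τ²+2743/2511·τ³=-14705/1984

  seg 0: a=-2 b=1166/279 c=0 d=-152/279
  seg 1: a=2 b=-658/279 c=-304/93 d=2743/2511
  seg 2: a=-5 b=2099/279 c=1831/279 d=-380/93
  seg 3: a=5 b=2341/279 c=-1589/279 d=1589/2511
S(17/4) = -14705/1984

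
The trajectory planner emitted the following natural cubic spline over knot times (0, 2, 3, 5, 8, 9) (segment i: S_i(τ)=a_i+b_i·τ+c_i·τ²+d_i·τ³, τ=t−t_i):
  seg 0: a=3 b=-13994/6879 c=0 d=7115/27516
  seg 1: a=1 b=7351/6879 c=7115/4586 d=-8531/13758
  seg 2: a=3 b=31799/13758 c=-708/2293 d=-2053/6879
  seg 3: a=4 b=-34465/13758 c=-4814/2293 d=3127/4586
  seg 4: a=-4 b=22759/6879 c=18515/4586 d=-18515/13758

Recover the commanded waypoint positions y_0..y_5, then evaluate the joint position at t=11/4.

y_0 = S_0(0) = a_0 = 3
y_1 = S_1(0) = a_1 = 1
y_2 = S_2(0) = a_2 = 3
y_3 = S_3(0) = a_3 = 4
y_4 = S_4(0) = a_4 = -4
y_5 = S_4(1) = 2
t_q=11/4 is in segment 1 (τ=3/4); S_1(τ)=708097/293504

y_0=3 y_1=1 y_2=3 y_3=4 y_4=-4 y_5=2
S(11/4) = 708097/293504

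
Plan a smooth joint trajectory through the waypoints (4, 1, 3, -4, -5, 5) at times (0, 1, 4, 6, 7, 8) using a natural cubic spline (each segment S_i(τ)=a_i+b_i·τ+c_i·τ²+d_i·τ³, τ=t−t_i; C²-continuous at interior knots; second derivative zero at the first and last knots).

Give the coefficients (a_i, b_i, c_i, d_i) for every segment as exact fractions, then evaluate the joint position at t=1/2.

  seg 0: a=4 b=-33487/9030 c=0 d=6397/9030
  seg 1: a=1 b=-7148/4515 c=6397/3010 d=-12419/27090
  seg 2: a=3 b=-10921/9030 c=-3011/1505 d=1931/4515
  seg 3: a=-4 b=-5263/1290 c=851/1505 d=4541/1806
  seg 4: a=-5 b=20743/4515 c=24407/3010 d=-24407/9030
S(1/2) = 53803/24080

Δ: Δ0=-3, Δ1=2/3, Δ2=-7/2, Δ3=-1, Δ4=10
row 1: diag=8, rhs=22; c'=3/8, d'=11/4
row 2: denom=10−3·3/8=71/8; d'=(-25−3·11/4)/(71/8)=-266/71
row 3: denom=6−2·16/71=394/71; d'=(15−2·-266/71)/(394/71)=1597/394
row 4: denom=4−1·71/394=1505/394; d'=(66−1·1597/394)/(1505/394)=24407/1505
back: M4=24407/1505
back: M3=1597/394−71/394·24407/1505=1702/1505
back: M2=-266/71−16/71·1702/1505=-6022/1505
back: M1=11/4−3/8·-6022/1505=6397/1505
M: M0=0, M1=6397/1505, M2=-6022/1505, M3=1702/1505, M4=24407/1505, M5=0
seg 0: a=4, c=M0/2=0, d=(M1−M0)/(6·1)=6397/9030, b=Δ0−h0·(2M0+M1)/6=-33487/9030
seg 1: a=1, c=M1/2=6397/3010, d=(M2−M1)/(6·3)=-12419/27090, b=Δ1−h1·(2M1+M2)/6=-7148/4515
seg 2: a=3, c=M2/2=-3011/1505, d=(M3−M2)/(6·2)=1931/4515, b=Δ2−h2·(2M2+M3)/6=-10921/9030
seg 3: a=-4, c=M3/2=851/1505, d=(M4−M3)/(6·1)=4541/1806, b=Δ3−h3·(2M3+M4)/6=-5263/1290
seg 4: a=-5, c=M4/2=24407/3010, d=(M5−M4)/(6·1)=-24407/9030, b=Δ4−h4·(2M4+M5)/6=20743/4515
t_q=1/2 → seg 0, τ=1/2; S=4+-33487/9030·τ+0·τ²+6397/9030·τ³=53803/24080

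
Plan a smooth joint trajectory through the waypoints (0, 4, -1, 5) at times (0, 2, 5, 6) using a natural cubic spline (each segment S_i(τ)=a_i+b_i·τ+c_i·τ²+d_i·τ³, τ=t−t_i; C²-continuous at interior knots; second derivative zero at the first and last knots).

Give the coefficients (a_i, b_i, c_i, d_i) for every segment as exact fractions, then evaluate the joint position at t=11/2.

Δ: Δ0=2, Δ1=-5/3, Δ2=6
row 1: diag=10, rhs=-22; c'=3/10, d'=-11/5
row 2: denom=8−3·3/10=71/10; d'=(46−3·-11/5)/(71/10)=526/71
back: M2=526/71
back: M1=-11/5−3/10·526/71=-314/71
M: M0=0, M1=-314/71, M2=526/71, M3=0
seg 0: a=0, c=M0/2=0, d=(M1−M0)/(6·2)=-157/426, b=Δ0−h0·(2M0+M1)/6=740/213
seg 1: a=4, c=M1/2=-157/71, d=(M2−M1)/(6·3)=140/213, b=Δ1−h1·(2M1+M2)/6=-202/213
seg 2: a=-1, c=M2/2=263/71, d=(M3−M2)/(6·1)=-263/213, b=Δ2−h2·(2M2+M3)/6=752/213
t_q=11/2 → seg 2, τ=1/2; S=-1+752/213·τ+263/71·τ²+-263/213·τ³=873/568

  seg 0: a=0 b=740/213 c=0 d=-157/426
  seg 1: a=4 b=-202/213 c=-157/71 d=140/213
  seg 2: a=-1 b=752/213 c=263/71 d=-263/213
S(11/2) = 873/568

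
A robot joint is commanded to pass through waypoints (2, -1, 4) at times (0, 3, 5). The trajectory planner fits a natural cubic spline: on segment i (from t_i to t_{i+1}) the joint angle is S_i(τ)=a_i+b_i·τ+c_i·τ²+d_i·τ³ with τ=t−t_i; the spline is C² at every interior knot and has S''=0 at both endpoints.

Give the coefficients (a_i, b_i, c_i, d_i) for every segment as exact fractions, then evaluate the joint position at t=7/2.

Δ: Δ0=-1, Δ1=5/2
row 1: diag=10, rhs=21; c'=1/5, d'=21/10
back: M1=21/10
M: M0=0, M1=21/10, M2=0
seg 0: a=2, c=M0/2=0, d=(M1−M0)/(6·3)=7/60, b=Δ0−h0·(2M0+M1)/6=-41/20
seg 1: a=-1, c=M1/2=21/20, d=(M2−M1)/(6·2)=-7/40, b=Δ1−h1·(2M1+M2)/6=11/10
t_q=7/2 → seg 1, τ=1/2; S=-1+11/10·τ+21/20·τ²+-7/40·τ³=-67/320

  seg 0: a=2 b=-41/20 c=0 d=7/60
  seg 1: a=-1 b=11/10 c=21/20 d=-7/40
S(7/2) = -67/320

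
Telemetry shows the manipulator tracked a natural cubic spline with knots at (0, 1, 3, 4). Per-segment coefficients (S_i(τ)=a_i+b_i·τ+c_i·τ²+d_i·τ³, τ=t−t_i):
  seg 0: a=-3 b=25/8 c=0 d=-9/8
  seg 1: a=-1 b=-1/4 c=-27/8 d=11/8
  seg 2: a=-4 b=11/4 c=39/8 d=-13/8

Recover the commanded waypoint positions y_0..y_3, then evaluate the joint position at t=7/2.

y_0 = S_0(0) = a_0 = -3
y_1 = S_1(0) = a_1 = -1
y_2 = S_2(0) = a_2 = -4
y_3 = S_2(1) = 2
t_q=7/2 is in segment 2 (τ=1/2); S_2(τ)=-103/64

y_0=-3 y_1=-1 y_2=-4 y_3=2
S(7/2) = -103/64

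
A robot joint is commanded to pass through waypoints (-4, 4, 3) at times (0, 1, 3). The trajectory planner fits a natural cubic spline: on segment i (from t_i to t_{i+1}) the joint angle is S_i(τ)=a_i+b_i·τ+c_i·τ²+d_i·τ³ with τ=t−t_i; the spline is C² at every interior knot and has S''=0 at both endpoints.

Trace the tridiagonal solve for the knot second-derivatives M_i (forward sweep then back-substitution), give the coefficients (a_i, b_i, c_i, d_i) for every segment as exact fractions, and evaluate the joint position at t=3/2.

Δ: Δ0=8, Δ1=-1/2
row 1: diag=6, rhs=-51; c'=1/3, d'=-17/2
back: M1=-17/2
M: M0=0, M1=-17/2, M2=0
seg 0: a=-4, c=M0/2=0, d=(M1−M0)/(6·1)=-17/12, b=Δ0−h0·(2M0+M1)/6=113/12
seg 1: a=4, c=M1/2=-17/4, d=(M2−M1)/(6·2)=17/24, b=Δ1−h1·(2M1+M2)/6=31/6
t_q=3/2 → seg 1, τ=1/2; S=4+31/6·τ+-17/4·τ²+17/24·τ³=359/64

  seg 0: a=-4 b=113/12 c=0 d=-17/12
  seg 1: a=4 b=31/6 c=-17/4 d=17/24
S(3/2) = 359/64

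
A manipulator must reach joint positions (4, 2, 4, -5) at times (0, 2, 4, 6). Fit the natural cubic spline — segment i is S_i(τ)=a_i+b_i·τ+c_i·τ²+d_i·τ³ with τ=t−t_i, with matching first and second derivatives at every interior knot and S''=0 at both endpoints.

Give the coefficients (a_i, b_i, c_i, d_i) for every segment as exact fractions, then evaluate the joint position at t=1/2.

  seg 0: a=4 b=-19/10 c=0 d=9/40
  seg 1: a=2 b=4/5 c=27/20 d=-5/8
  seg 2: a=4 b=-13/10 c=-12/5 d=2/5
S(1/2) = 197/64

Δ: Δ0=-1, Δ1=1, Δ2=-9/2
row 1: diag=8, rhs=12; c'=1/4, d'=3/2
row 2: denom=8−2·1/4=15/2; d'=(-33−2·3/2)/(15/2)=-24/5
back: M2=-24/5
back: M1=3/2−1/4·-24/5=27/10
M: M0=0, M1=27/10, M2=-24/5, M3=0
seg 0: a=4, c=M0/2=0, d=(M1−M0)/(6·2)=9/40, b=Δ0−h0·(2M0+M1)/6=-19/10
seg 1: a=2, c=M1/2=27/20, d=(M2−M1)/(6·2)=-5/8, b=Δ1−h1·(2M1+M2)/6=4/5
seg 2: a=4, c=M2/2=-12/5, d=(M3−M2)/(6·2)=2/5, b=Δ2−h2·(2M2+M3)/6=-13/10
t_q=1/2 → seg 0, τ=1/2; S=4+-19/10·τ+0·τ²+9/40·τ³=197/64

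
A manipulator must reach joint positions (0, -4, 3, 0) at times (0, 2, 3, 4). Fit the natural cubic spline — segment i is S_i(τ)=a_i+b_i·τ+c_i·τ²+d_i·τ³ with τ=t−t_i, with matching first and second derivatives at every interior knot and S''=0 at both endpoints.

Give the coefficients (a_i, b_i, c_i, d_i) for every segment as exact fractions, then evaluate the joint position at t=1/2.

Δ: Δ0=-2, Δ1=7, Δ2=-3
row 1: diag=6, rhs=54; c'=1/6, d'=9
row 2: denom=4−1·1/6=23/6; d'=(-60−1·9)/(23/6)=-18
back: M2=-18
back: M1=9−1/6·-18=12
M: M0=0, M1=12, M2=-18, M3=0
seg 0: a=0, c=M0/2=0, d=(M1−M0)/(6·2)=1, b=Δ0−h0·(2M0+M1)/6=-6
seg 1: a=-4, c=M1/2=6, d=(M2−M1)/(6·1)=-5, b=Δ1−h1·(2M1+M2)/6=6
seg 2: a=3, c=M2/2=-9, d=(M3−M2)/(6·1)=3, b=Δ2−h2·(2M2+M3)/6=3
t_q=1/2 → seg 0, τ=1/2; S=0+-6·τ+0·τ²+1·τ³=-23/8

  seg 0: a=0 b=-6 c=0 d=1
  seg 1: a=-4 b=6 c=6 d=-5
  seg 2: a=3 b=3 c=-9 d=3
S(1/2) = -23/8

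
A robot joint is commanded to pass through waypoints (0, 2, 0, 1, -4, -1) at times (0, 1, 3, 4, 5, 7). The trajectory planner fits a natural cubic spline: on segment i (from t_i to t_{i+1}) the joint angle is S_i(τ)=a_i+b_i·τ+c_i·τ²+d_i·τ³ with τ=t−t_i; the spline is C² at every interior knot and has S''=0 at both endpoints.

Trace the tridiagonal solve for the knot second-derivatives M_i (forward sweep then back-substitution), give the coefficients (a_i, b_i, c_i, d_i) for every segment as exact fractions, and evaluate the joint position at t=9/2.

  seg 0: a=0 b=1973/700 c=0 d=-573/700
  seg 1: a=2 b=127/350 c=-1719/700 d=621/700
  seg 2: a=0 b=83/70 c=2007/700 d=-2137/700
  seg 3: a=1 b=-1567/700 c=-1101/175 d=353/100
  seg 4: a=-4 b=-1481/350 c=3009/700 d=-1003/1400
S(9/2) = -1401/1120

Δ: Δ0=2, Δ1=-1, Δ2=1, Δ3=-5, Δ4=3/2
row 1: diag=6, rhs=-18; c'=1/3, d'=-3
row 2: denom=6−2·1/3=16/3; d'=(12−2·-3)/(16/3)=27/8
row 3: denom=4−1·3/16=61/16; d'=(-36−1·27/8)/(61/16)=-630/61
row 4: denom=6−1·16/61=350/61; d'=(39−1·-630/61)/(350/61)=3009/350
back: M4=3009/350
back: M3=-630/61−16/61·3009/350=-2202/175
back: M2=27/8−3/16·-2202/175=2007/350
back: M1=-3−1/3·2007/350=-1719/350
M: M0=0, M1=-1719/350, M2=2007/350, M3=-2202/175, M4=3009/350, M5=0
seg 0: a=0, c=M0/2=0, d=(M1−M0)/(6·1)=-573/700, b=Δ0−h0·(2M0+M1)/6=1973/700
seg 1: a=2, c=M1/2=-1719/700, d=(M2−M1)/(6·2)=621/700, b=Δ1−h1·(2M1+M2)/6=127/350
seg 2: a=0, c=M2/2=2007/700, d=(M3−M2)/(6·1)=-2137/700, b=Δ2−h2·(2M2+M3)/6=83/70
seg 3: a=1, c=M3/2=-1101/175, d=(M4−M3)/(6·1)=353/100, b=Δ3−h3·(2M3+M4)/6=-1567/700
seg 4: a=-4, c=M4/2=3009/700, d=(M5−M4)/(6·2)=-1003/1400, b=Δ4−h4·(2M4+M5)/6=-1481/350
t_q=9/2 → seg 3, τ=1/2; S=1+-1567/700·τ+-1101/175·τ²+353/100·τ³=-1401/1120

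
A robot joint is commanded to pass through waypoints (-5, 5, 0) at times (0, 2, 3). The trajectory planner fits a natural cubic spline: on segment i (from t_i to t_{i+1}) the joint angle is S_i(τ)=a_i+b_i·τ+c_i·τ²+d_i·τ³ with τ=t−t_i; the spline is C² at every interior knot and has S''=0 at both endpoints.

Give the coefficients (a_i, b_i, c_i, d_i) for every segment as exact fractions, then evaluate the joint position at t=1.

Δ: Δ0=5, Δ1=-5
row 1: diag=6, rhs=-60; c'=1/6, d'=-10
back: M1=-10
M: M0=0, M1=-10, M2=0
seg 0: a=-5, c=M0/2=0, d=(M1−M0)/(6·2)=-5/6, b=Δ0−h0·(2M0+M1)/6=25/3
seg 1: a=5, c=M1/2=-5, d=(M2−M1)/(6·1)=5/3, b=Δ1−h1·(2M1+M2)/6=-5/3
t_q=1 → seg 0, τ=1; S=-5+25/3·τ+0·τ²+-5/6·τ³=5/2

  seg 0: a=-5 b=25/3 c=0 d=-5/6
  seg 1: a=5 b=-5/3 c=-5 d=5/3
S(1) = 5/2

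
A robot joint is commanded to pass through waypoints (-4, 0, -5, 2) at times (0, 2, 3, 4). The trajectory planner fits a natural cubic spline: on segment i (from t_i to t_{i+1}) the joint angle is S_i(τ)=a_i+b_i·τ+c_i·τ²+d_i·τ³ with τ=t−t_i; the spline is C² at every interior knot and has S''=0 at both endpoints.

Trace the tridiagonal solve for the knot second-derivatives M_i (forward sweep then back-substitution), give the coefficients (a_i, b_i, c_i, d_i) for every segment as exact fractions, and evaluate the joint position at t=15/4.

  seg 0: a=-4 b=126/23 c=0 d=-20/23
  seg 1: a=0 b=-114/23 c=-120/23 d=119/23
  seg 2: a=-5 b=3/23 c=237/23 d=-79/23
S(15/4) = -817/1472

Δ: Δ0=2, Δ1=-5, Δ2=7
row 1: diag=6, rhs=-42; c'=1/6, d'=-7
row 2: denom=4−1·1/6=23/6; d'=(72−1·-7)/(23/6)=474/23
back: M2=474/23
back: M1=-7−1/6·474/23=-240/23
M: M0=0, M1=-240/23, M2=474/23, M3=0
seg 0: a=-4, c=M0/2=0, d=(M1−M0)/(6·2)=-20/23, b=Δ0−h0·(2M0+M1)/6=126/23
seg 1: a=0, c=M1/2=-120/23, d=(M2−M1)/(6·1)=119/23, b=Δ1−h1·(2M1+M2)/6=-114/23
seg 2: a=-5, c=M2/2=237/23, d=(M3−M2)/(6·1)=-79/23, b=Δ2−h2·(2M2+M3)/6=3/23
t_q=15/4 → seg 2, τ=3/4; S=-5+3/23·τ+237/23·τ²+-79/23·τ³=-817/1472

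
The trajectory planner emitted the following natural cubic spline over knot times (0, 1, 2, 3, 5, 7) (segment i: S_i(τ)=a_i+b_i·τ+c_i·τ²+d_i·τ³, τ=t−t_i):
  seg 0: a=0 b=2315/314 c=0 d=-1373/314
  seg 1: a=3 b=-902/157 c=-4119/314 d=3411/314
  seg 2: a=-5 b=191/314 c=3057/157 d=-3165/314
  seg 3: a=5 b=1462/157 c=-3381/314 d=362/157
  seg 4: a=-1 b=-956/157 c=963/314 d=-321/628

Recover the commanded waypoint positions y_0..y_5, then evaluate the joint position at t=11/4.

y_0=0 y_1=3 y_2=-5 y_3=5 y_4=-1 y_5=-5
S(11/4) = 43337/20096

y_0 = S_0(0) = a_0 = 0
y_1 = S_1(0) = a_1 = 3
y_2 = S_2(0) = a_2 = -5
y_3 = S_3(0) = a_3 = 5
y_4 = S_4(0) = a_4 = -1
y_5 = S_4(2) = -5
t_q=11/4 is in segment 2 (τ=3/4); S_2(τ)=43337/20096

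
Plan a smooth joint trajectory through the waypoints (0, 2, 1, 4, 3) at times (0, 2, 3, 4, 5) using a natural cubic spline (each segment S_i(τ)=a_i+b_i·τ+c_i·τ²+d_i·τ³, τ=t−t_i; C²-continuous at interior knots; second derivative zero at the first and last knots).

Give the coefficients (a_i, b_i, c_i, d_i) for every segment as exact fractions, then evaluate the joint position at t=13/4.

  seg 0: a=0 b=93/43 c=0 d=-25/86
  seg 1: a=2 b=-57/43 c=-75/43 d=89/43
  seg 2: a=1 b=60/43 c=192/43 d=-123/43
  seg 3: a=4 b=75/43 c=-177/43 d=59/43
S(13/4) = 4357/2752

Δ: Δ0=1, Δ1=-1, Δ2=3, Δ3=-1
row 1: diag=6, rhs=-12; c'=1/6, d'=-2
row 2: denom=4−1·1/6=23/6; d'=(24−1·-2)/(23/6)=156/23
row 3: denom=4−1·6/23=86/23; d'=(-24−1·156/23)/(86/23)=-354/43
back: M3=-354/43
back: M2=156/23−6/23·-354/43=384/43
back: M1=-2−1/6·384/43=-150/43
M: M0=0, M1=-150/43, M2=384/43, M3=-354/43, M4=0
seg 0: a=0, c=M0/2=0, d=(M1−M0)/(6·2)=-25/86, b=Δ0−h0·(2M0+M1)/6=93/43
seg 1: a=2, c=M1/2=-75/43, d=(M2−M1)/(6·1)=89/43, b=Δ1−h1·(2M1+M2)/6=-57/43
seg 2: a=1, c=M2/2=192/43, d=(M3−M2)/(6·1)=-123/43, b=Δ2−h2·(2M2+M3)/6=60/43
seg 3: a=4, c=M3/2=-177/43, d=(M4−M3)/(6·1)=59/43, b=Δ3−h3·(2M3+M4)/6=75/43
t_q=13/4 → seg 2, τ=1/4; S=1+60/43·τ+192/43·τ²+-123/43·τ³=4357/2752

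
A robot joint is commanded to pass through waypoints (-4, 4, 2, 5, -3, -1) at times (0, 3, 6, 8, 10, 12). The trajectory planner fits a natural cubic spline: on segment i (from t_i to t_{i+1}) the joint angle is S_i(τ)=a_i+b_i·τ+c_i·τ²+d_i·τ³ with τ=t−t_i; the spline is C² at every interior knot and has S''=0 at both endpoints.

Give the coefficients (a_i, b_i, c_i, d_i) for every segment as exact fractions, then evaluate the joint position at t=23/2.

  seg 0: a=-4 b=4093/1046 c=0 d=-3911/28242
  seg 1: a=4 b=91/523 c=-3911/3138 d=9095/28242
  seg 2: a=2 b=1455/1046 c=864/523 d=-1671/2092
  seg 3: a=5 b=-1659/1046 c=-3285/1046 d=4045/4184
  seg 4: a=-3 b=-1332/523 c=5565/2092 d=-1855/4184
S(23/2) = -78033/33472

Δ: Δ0=8/3, Δ1=-2/3, Δ2=3/2, Δ3=-4, Δ4=1
row 1: diag=12, rhs=-20; c'=1/4, d'=-5/3
row 2: denom=10−3·1/4=37/4; d'=(13−3·-5/3)/(37/4)=72/37
row 3: denom=8−2·8/37=280/37; d'=(-33−2·72/37)/(280/37)=-39/8
row 4: denom=8−2·37/140=523/70; d'=(30−2·-39/8)/(523/70)=5565/1046
back: M4=5565/1046
back: M3=-39/8−37/140·5565/1046=-3285/523
back: M2=72/37−8/37·-3285/523=1728/523
back: M1=-5/3−1/4·1728/523=-3911/1569
M: M0=0, M1=-3911/1569, M2=1728/523, M3=-3285/523, M4=5565/1046, M5=0
seg 0: a=-4, c=M0/2=0, d=(M1−M0)/(6·3)=-3911/28242, b=Δ0−h0·(2M0+M1)/6=4093/1046
seg 1: a=4, c=M1/2=-3911/3138, d=(M2−M1)/(6·3)=9095/28242, b=Δ1−h1·(2M1+M2)/6=91/523
seg 2: a=2, c=M2/2=864/523, d=(M3−M2)/(6·2)=-1671/2092, b=Δ2−h2·(2M2+M3)/6=1455/1046
seg 3: a=5, c=M3/2=-3285/1046, d=(M4−M3)/(6·2)=4045/4184, b=Δ3−h3·(2M3+M4)/6=-1659/1046
seg 4: a=-3, c=M4/2=5565/2092, d=(M5−M4)/(6·2)=-1855/4184, b=Δ4−h4·(2M4+M5)/6=-1332/523
t_q=23/2 → seg 4, τ=3/2; S=-3+-1332/523·τ+5565/2092·τ²+-1855/4184·τ³=-78033/33472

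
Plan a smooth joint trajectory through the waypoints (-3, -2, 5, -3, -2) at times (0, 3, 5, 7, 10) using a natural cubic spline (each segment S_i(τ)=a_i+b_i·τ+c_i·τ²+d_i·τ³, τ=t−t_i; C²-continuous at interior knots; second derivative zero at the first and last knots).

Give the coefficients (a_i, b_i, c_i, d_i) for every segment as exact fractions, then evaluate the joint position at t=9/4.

Δ: Δ0=1/3, Δ1=7/2, Δ2=-4, Δ3=1/3
row 1: diag=10, rhs=19; c'=1/5, d'=19/10
row 2: denom=8−2·1/5=38/5; d'=(-45−2·19/10)/(38/5)=-122/19
row 3: denom=10−2·5/19=180/19; d'=(26−2·-122/19)/(180/19)=41/10
back: M3=41/10
back: M2=-122/19−5/19·41/10=-15/2
back: M1=19/10−1/5·-15/2=17/5
M: M0=0, M1=17/5, M2=-15/2, M3=41/10, M4=0
seg 0: a=-3, c=M0/2=0, d=(M1−M0)/(6·3)=17/90, b=Δ0−h0·(2M0+M1)/6=-41/30
seg 1: a=-2, c=M1/2=17/10, d=(M2−M1)/(6·2)=-109/120, b=Δ1−h1·(2M1+M2)/6=56/15
seg 2: a=5, c=M2/2=-15/4, d=(M3−M2)/(6·2)=29/30, b=Δ2−h2·(2M2+M3)/6=-11/30
seg 3: a=-3, c=M3/2=41/20, d=(M4−M3)/(6·3)=-41/180, b=Δ3−h3·(2M3+M4)/6=-113/30
t_q=9/4 → seg 0, τ=9/4; S=-3+-41/30·τ+0·τ²+17/90·τ³=-2511/640

  seg 0: a=-3 b=-41/30 c=0 d=17/90
  seg 1: a=-2 b=56/15 c=17/10 d=-109/120
  seg 2: a=5 b=-11/30 c=-15/4 d=29/30
  seg 3: a=-3 b=-113/30 c=41/20 d=-41/180
S(9/4) = -2511/640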